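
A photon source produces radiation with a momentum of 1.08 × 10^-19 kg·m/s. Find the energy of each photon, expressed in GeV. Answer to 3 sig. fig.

0.202 GeV

The photon relation is E = pc, giving E = 3.238 × 10^-11 J.
Converting to GeV: E = 0.2021 GeV ≈ 0.202 GeV.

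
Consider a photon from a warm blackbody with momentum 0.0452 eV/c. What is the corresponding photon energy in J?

First convert: p = 0.0452 eV/c = 2.4156·10^-29 kg·m/s.
For a photon E = pc, so E = 7.242·10^-21 J.
So E ≈ 7.24·10^-21 J.

7.24·10^-21 J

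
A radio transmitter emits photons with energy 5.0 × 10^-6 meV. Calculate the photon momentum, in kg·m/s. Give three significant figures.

Use c = 2.99792458 × 10^8 m/s, 1 eV = 1.602176634 × 10^-19 J.
In SI units: E = 5.0 × 10^-6 meV = 8.0109 × 10^-28 J.
Since p = E/c for a photon, p = 2.672 × 10^-36 kg·m/s.
So p ≈ 2.67 × 10^-36 kg·m/s.

2.67 × 10^-36 kg·m/s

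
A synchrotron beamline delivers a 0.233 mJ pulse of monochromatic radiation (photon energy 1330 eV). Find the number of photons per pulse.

1.09 × 10^12 photons

Per-photon energy: E = 2.131 × 10^-16 J (from energy = 1330 eV).
N = E_total / E_photon = 2.33 × 10^-4 J / 2.131 × 10^-16 J = 1.09 × 10^12.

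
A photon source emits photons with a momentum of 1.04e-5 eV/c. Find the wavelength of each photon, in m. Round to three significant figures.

Use h = 6.62607015e-34 J·s, c = 2.99792458e8 m/s, 1 eV = 1.602176634e-19 J.
In SI units: p = 1.04e-5 eV/c = 5.5581e-33 kg·m/s.
For a photon λ = h/p, so λ = 0.1192 m.
So λ ≈ 0.119 m.

0.119 m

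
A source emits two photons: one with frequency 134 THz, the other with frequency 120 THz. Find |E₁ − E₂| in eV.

0.0579 eV

Using E = hf: E₁ = 8.879e-20 J, E₂ = 7.951e-20 J.
|ΔE| = |8.879e-20 − 7.951e-20| = 9.28e-21 J = 0.0579 eV.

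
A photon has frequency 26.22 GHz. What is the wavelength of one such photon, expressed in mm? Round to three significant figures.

Take c = 2.99792458 × 10^8 m/s.
In SI units: f = 26.22 GHz = 2.622 × 10^10 Hz.
Since λ = c/f for a photon, λ = 0.01143 m.
Converting to mm: λ = 11.43 mm ≈ 11.4 mm.

11.4 mm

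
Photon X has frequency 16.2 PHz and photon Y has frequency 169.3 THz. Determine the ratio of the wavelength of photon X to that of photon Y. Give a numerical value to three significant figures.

0.0105

λ_X = 1.851·10^-8 m (from frequency = 16.2 PHz, via λ = c/f).
λ_Y = 1.771·10^-6 m (from frequency = 169.3 THz, via λ = c/f).
Ratio = 1.851·10^-8 / 1.771·10^-6 = 0.0105.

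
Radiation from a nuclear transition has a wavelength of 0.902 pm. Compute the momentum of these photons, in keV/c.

1370 keV/c

Use h = 6.62607015·10^-34 J·s, c = 2.99792458·10^8 m/s, 1 eV = 1.602176634·10^-19 J.
In SI units: λ = 0.902 pm = 9.02·10^-13 m.
The photon relation is p = h/λ, giving p = 7.346·10^-22 kg·m/s.
Converting to keV/c: p = 1375 keV/c ≈ 1370 keV/c.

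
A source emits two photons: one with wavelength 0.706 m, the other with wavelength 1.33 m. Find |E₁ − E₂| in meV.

8.24e-4 meV

Using E = hc/λ: E₁ = 2.814e-25 J, E₂ = 1.494e-25 J.
|ΔE| = |2.814e-25 − 1.494e-25| = 1.32e-25 J = 8.24e-4 meV.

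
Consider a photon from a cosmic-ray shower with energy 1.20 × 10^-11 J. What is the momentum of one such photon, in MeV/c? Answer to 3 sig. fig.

(c = 2.99792458 × 10^8 m/s, 1 eV = 1.602176634 × 10^-19 J.)
Apply p = E/c: p = 4.003 × 10^-20 kg·m/s.
Converting to MeV/c: p = 74.90 MeV/c ≈ 74.9 MeV/c.

74.9 MeV/c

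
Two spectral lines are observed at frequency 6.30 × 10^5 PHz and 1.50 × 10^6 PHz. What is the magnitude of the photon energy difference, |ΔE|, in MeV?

3.60 MeV

Using E = hf: E₁ = 4.174 × 10^-13 J, E₂ = 9.939 × 10^-13 J.
|ΔE| = |4.174 × 10^-13 − 9.939 × 10^-13| = 5.76 × 10^-13 J = 3.60 MeV.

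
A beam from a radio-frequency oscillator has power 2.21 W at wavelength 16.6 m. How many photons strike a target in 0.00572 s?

1.06 × 10^24 photons

Total energy: E_total = P·t = 2.21 × 0.00572 = 0.01264 J.
Per-photon energy: E = 1.197 × 10^-26 J.
N = E_total / E_photon = 1.06 × 10^24.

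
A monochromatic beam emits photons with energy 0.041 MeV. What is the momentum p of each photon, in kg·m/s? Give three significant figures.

2.19e-23 kg·m/s

In SI units: E = 0.041 MeV = 6.5689e-15 J.
Apply p = E/c: p = 2.191e-23 kg·m/s.
So p ≈ 2.19e-23 kg·m/s.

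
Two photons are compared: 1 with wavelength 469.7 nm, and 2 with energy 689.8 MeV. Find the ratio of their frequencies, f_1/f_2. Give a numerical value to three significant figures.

3.83e-9

f_1 = 6.383e14 Hz (from wavelength = 469.7 nm, via f = c/λ).
f_2 = 1.668e23 Hz (from energy = 689.8 MeV, via f = E/h).
Ratio = 6.383e14 / 1.668e23 = 3.83e-9.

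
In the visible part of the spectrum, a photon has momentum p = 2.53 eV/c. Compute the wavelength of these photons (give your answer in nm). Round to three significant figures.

490 nm

Convert to SI: p = 2.53 eV/c = 1.3521e-27 kg·m/s.
Apply λ = h/p: λ = 4.901e-7 m.
Converting to nm: λ = 490.1 nm ≈ 490 nm.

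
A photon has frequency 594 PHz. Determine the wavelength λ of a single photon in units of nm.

Take c = 2.99792458 × 10^8 m/s.
First convert: f = 594 PHz = 5.94 × 10^17 Hz.
For a photon λ = c/f, so λ = 5.047 × 10^-10 m.
Converting to nm: λ = 0.5047 nm ≈ 0.505 nm.

0.505 nm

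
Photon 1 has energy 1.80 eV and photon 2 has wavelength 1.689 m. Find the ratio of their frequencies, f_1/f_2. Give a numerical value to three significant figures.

f_1 = 4.352e14 Hz (from energy = 1.80 eV, via f = E/h).
f_2 = 1.775e8 Hz (from wavelength = 1.689 m, via f = c/λ).
Ratio = 4.352e14 / 1.775e8 = 2.45e6.

2.45e6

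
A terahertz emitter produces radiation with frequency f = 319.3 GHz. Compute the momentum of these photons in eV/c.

Convert to SI: f = 319.3 GHz = 3.193e11 Hz.
Since p = hf/c for a photon, p = 7.057e-31 kg·m/s.
Converting to eV/c: p = 0.001321 eV/c ≈ 1.32e-3 eV/c.

1.32e-3 eV/c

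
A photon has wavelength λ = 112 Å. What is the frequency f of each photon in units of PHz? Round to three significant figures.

26.8 PHz

First convert: λ = 112 Å = 1.12e-8 m.
Since f = c/λ for a photon, f = 2.677e16 Hz.
Converting to PHz: f = 26.77 PHz ≈ 26.8 PHz.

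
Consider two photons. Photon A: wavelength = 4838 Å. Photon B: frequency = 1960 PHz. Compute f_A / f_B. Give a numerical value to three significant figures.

f_A = 6.197 × 10^14 Hz (from wavelength = 4838 Å, via f = c/λ).
f_B = 1.960 × 10^18 Hz (from frequency = 1960 PHz, via f given directly).
Ratio = 6.197 × 10^14 / 1.960 × 10^18 = 3.16 × 10^-4.

3.16 × 10^-4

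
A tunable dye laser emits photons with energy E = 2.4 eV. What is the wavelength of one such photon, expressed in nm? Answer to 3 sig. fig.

In SI units: E = 2.4 eV = 3.8452e-19 J.
Since λ = hc/E for a photon, λ = 5.166e-7 m.
Converting to nm: λ = 516.6 nm ≈ 517 nm.

517 nm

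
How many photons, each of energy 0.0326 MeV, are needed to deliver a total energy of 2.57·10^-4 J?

Per-photon energy: E = 5.223·10^-15 J (from energy = 0.0326 MeV).
N = E_total / E_photon = 2.57·10^-4 J / 5.223·10^-15 J = 4.92·10^10.

4.92·10^10 photons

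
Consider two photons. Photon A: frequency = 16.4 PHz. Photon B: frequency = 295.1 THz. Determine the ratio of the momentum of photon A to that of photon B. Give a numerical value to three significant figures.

p_A = 3.625 × 10^-26 kg·m/s (from frequency = 16.4 PHz, via p = hf/c).
p_B = 6.522 × 10^-28 kg·m/s (from frequency = 295.1 THz, via p = hf/c).
Ratio = 3.625 × 10^-26 / 6.522 × 10^-28 = 55.6.

55.6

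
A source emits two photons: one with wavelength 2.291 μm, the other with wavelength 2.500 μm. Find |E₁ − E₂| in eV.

Using E = hc/λ: E₁ = 8.6706 × 10^-20 J, E₂ = 7.9458 × 10^-20 J.
|ΔE| = |8.6706 × 10^-20 − 7.9458 × 10^-20| = 7.25 × 10^-21 J = 0.0452 eV.

0.0452 eV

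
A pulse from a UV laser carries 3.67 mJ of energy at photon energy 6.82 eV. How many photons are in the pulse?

Per-photon energy: E = 1.093 × 10^-18 J (from energy = 6.82 eV).
N = E_total / E_photon = 0.00367 J / 1.093 × 10^-18 J = 3.36 × 10^15.

3.36 × 10^15 photons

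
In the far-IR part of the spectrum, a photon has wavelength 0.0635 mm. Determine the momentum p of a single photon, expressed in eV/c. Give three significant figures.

In SI units: λ = 0.0635 mm = 6.35 × 10^-5 m.
The photon relation is p = h/λ, giving p = 1.043 × 10^-29 kg·m/s.
Converting to eV/c: p = 0.01953 eV/c ≈ 0.0195 eV/c.

0.0195 eV/c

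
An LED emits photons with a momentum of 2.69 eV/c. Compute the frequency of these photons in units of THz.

(h = 6.62607015 × 10^-34 J·s, c = 2.99792458 × 10^8 m/s, 1 eV = 1.602176634 × 10^-19 J.)
In SI units: p = 2.69 eV/c = 1.4376 × 10^-27 kg·m/s.
The photon relation is f = pc/h, giving f = 6.504 × 10^14 Hz.
Converting to THz: f = 650.4 THz ≈ 650 THz.

650 THz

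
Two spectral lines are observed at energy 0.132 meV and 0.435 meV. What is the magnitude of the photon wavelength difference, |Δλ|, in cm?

Using λ = hc/E: λ₁ = 0.009393 m, λ₂ = 0.002850 m.
|Δλ| = |0.009393 − 0.002850| = 0.00654 m = 0.654 cm.

0.654 cm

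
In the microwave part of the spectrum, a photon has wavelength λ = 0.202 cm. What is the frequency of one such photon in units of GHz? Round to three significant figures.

Use c = 2.99792458·10^8 m/s.
First convert: λ = 0.202 cm = 0.00202 m.
For a photon f = c/λ, so f = 1.484·10^11 Hz.
Converting to GHz: f = 148.4 GHz ≈ 148 GHz.

148 GHz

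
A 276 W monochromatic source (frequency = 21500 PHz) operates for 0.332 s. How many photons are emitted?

6.43·10^15 photons

Total energy: E_total = P·t = 276 × 0.332 = 91.63 J.
Per-photon energy: E = 1.425·10^-14 J.
N = E_total / E_photon = 6.43·10^15.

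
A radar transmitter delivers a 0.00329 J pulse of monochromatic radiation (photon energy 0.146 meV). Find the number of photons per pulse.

Per-photon energy: E = 2.339 × 10^-23 J (from energy = 0.146 meV).
N = E_total / E_photon = 0.00329 J / 2.339 × 10^-23 J = 1.41 × 10^20.

1.41 × 10^20 photons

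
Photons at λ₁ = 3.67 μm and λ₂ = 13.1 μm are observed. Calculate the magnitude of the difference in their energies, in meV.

Using E = hc/λ: E₁ = 5.413e-20 J, E₂ = 1.516e-20 J.
|ΔE| = |5.413e-20 − 1.516e-20| = 3.90e-20 J = 243 meV.

243 meV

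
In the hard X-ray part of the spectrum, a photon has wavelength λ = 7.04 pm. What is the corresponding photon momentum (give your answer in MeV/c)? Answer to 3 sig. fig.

Use h = 6.62607015·10^-34 J·s, c = 2.99792458·10^8 m/s, 1 eV = 1.602176634·10^-19 J.
Convert to SI: λ = 7.04 pm = 7.04·10^-12 m.
The photon relation is p = h/λ, giving p = 9.412·10^-23 kg·m/s.
Converting to MeV/c: p = 0.1761 MeV/c ≈ 0.176 MeV/c.

0.176 MeV/c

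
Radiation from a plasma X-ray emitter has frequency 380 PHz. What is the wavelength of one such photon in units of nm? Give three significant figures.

0.789 nm

Take c = 2.99792458e8 m/s.
In SI units: f = 380 PHz = 3.8e17 Hz.
Apply λ = c/f: λ = 7.889e-10 m.
Converting to nm: λ = 0.7889 nm ≈ 0.789 nm.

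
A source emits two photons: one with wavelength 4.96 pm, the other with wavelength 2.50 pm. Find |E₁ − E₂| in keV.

246 keV

Using E = hc/λ: E₁ = 4.005 × 10^-14 J, E₂ = 7.946 × 10^-14 J.
|ΔE| = |4.005 × 10^-14 − 7.946 × 10^-14| = 3.94 × 10^-14 J = 246 keV.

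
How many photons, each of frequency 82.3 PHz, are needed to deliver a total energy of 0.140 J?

2.57e15 photons

Per-photon energy: E = 5.453e-17 J (from frequency = 82.3 PHz).
N = E_total / E_photon = 0.140 J / 5.453e-17 J = 2.57e15.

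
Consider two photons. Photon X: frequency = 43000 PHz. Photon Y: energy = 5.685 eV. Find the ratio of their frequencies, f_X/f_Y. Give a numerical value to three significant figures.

3.13e4

f_X = 4.300e19 Hz (from frequency = 43000 PHz, via f given directly).
f_Y = 1.375e15 Hz (from energy = 5.685 eV, via f = E/h).
Ratio = 4.300e19 / 1.375e15 = 3.13e4.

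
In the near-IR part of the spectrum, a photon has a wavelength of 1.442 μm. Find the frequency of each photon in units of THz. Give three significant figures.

208 THz

Take c = 2.99792458 × 10^8 m/s.
First convert: λ = 1.442 μm = 1.442 × 10^-6 m.
Apply f = c/λ: f = 2.079 × 10^14 Hz.
Converting to THz: f = 207.9 THz ≈ 208 THz.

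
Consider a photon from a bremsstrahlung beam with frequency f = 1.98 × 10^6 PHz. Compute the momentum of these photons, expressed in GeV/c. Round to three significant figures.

8.19 × 10^-3 GeV/c

Use h = 6.62607015 × 10^-34 J·s, c = 2.99792458 × 10^8 m/s, 1 eV = 1.602176634 × 10^-19 J.
Convert to SI: f = 1.98 × 10^6 PHz = 1.98 × 10^21 Hz.
Apply p = hf/c: p = 4.376 × 10^-21 kg·m/s.
Converting to GeV/c: p = 0.008189 GeV/c ≈ 8.19 × 10^-3 GeV/c.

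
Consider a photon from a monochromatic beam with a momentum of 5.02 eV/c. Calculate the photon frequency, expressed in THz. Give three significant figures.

1210 THz

Take h = 6.62607015e-34 J·s, c = 2.99792458e8 m/s, 1 eV = 1.602176634e-19 J.
In SI units: p = 5.02 eV/c = 2.6828e-27 kg·m/s.
For a photon f = pc/h, so f = 1.214e15 Hz.
Converting to THz: f = 1214 THz ≈ 1210 THz.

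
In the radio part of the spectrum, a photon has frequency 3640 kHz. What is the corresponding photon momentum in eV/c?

1.51 × 10^-8 eV/c

Convert to SI: f = 3640 kHz = 3.64 × 10^6 Hz.
The photon relation is p = hf/c, giving p = 8.045 × 10^-36 kg·m/s.
Converting to eV/c: p = 1.505 × 10^-8 eV/c ≈ 1.51 × 10^-8 eV/c.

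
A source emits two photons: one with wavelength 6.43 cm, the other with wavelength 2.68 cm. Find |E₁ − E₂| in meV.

Using E = hc/λ: E₁ = 3.089e-24 J, E₂ = 7.412e-24 J.
|ΔE| = |3.089e-24 − 7.412e-24| = 4.32e-24 J = 0.0270 meV.

0.0270 meV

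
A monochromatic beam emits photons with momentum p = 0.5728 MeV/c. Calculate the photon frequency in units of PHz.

1.39e5 PHz

(h = 6.62607015e-34 J·s, c = 2.99792458e8 m/s, 1 eV = 1.602176634e-19 J.)
In SI units: p = 0.5728 MeV/c = 3.0612e-22 kg·m/s.
Since f = pc/h for a photon, f = 1.385e20 Hz.
Converting to PHz: f = 138500 PHz ≈ 1.39e5 PHz.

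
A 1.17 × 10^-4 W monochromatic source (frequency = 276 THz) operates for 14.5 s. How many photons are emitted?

Total energy: E_total = P·t = 1.17 × 10^-4 × 14.5 = 0.001696 J.
Per-photon energy: E = 1.829 × 10^-19 J.
N = E_total / E_photon = 9.28 × 10^15.

9.28 × 10^15 photons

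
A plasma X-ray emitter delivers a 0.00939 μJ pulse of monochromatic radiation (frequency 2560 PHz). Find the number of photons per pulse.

5.54e6 photons

Per-photon energy: E = 1.696e-15 J (from frequency = 2560 PHz).
N = E_total / E_photon = 9.39e-9 J / 1.696e-15 J = 5.54e6.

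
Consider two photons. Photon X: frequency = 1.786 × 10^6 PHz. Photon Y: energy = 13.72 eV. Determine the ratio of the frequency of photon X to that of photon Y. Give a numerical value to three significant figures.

f_X = 1.786 × 10^21 Hz (from frequency = 1.786 × 10^6 PHz, via f given directly).
f_Y = 3.317 × 10^15 Hz (from energy = 13.72 eV, via f = E/h).
Ratio = 1.786 × 10^21 / 3.317 × 10^15 = 5.38 × 10^5.

5.38 × 10^5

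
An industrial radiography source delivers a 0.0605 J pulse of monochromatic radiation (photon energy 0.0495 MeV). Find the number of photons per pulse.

Per-photon energy: E = 7.931 × 10^-15 J (from energy = 0.0495 MeV).
N = E_total / E_photon = 0.0605 J / 7.931 × 10^-15 J = 7.63 × 10^12.

7.63 × 10^12 photons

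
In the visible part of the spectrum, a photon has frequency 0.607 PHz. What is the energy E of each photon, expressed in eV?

2.51 eV

Convert to SI: f = 0.607 PHz = 6.07e14 Hz.
Since E = hf for a photon, E = 4.022e-19 J.
Converting to eV: E = 2.510 eV ≈ 2.51 eV.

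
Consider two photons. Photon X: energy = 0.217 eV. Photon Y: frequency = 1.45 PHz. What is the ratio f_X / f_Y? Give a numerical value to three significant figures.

f_X = 5.247e13 Hz (from energy = 0.217 eV, via f = E/h).
f_Y = 1.450e15 Hz (from frequency = 1.45 PHz, via f given directly).
Ratio = 5.247e13 / 1.450e15 = 0.0362.

0.0362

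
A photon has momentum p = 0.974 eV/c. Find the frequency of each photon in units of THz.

(h = 6.62607015e-34 J·s, c = 2.99792458e8 m/s, 1 eV = 1.602176634e-19 J.)
In SI units: p = 0.974 eV/c = 5.2053e-28 kg·m/s.
Apply f = pc/h: f = 2.355e14 Hz.
Converting to THz: f = 235.5 THz ≈ 236 THz.

236 THz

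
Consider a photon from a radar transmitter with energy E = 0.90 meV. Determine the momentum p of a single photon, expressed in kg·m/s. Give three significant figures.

4.81 × 10^-31 kg·m/s

(c = 2.99792458 × 10^8 m/s, 1 eV = 1.602176634 × 10^-19 J.)
Convert to SI: E = 0.90 meV = 1.4420 × 10^-22 J.
For a photon p = E/c, so p = 4.810 × 10^-31 kg·m/s.
So p ≈ 4.81 × 10^-31 kg·m/s.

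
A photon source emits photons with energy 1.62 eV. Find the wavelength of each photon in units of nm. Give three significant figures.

765 nm

(h = 6.62607015e-34 J·s, c = 2.99792458e8 m/s, 1 eV = 1.602176634e-19 J.)
First convert: E = 1.62 eV = 2.5955e-19 J.
The photon relation is λ = hc/E, giving λ = 7.653e-7 m.
Converting to nm: λ = 765.3 nm ≈ 765 nm.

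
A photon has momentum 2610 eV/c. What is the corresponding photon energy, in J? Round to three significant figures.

4.18e-16 J

In SI units: p = 2610 eV/c = 1.3949e-24 kg·m/s.
Since E = pc for a photon, E = 4.182e-16 J.
So E ≈ 4.18e-16 J.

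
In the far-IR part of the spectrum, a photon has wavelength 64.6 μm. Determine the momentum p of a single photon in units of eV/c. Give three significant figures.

0.0192 eV/c

First convert: λ = 64.6 μm = 6.46e-5 m.
Since p = h/λ for a photon, p = 1.026e-29 kg·m/s.
Converting to eV/c: p = 0.01919 eV/c ≈ 0.0192 eV/c.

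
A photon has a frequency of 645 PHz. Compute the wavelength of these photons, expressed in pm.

First convert: f = 645 PHz = 6.45 × 10^17 Hz.
For a photon λ = c/f, so λ = 4.648 × 10^-10 m.
Converting to pm: λ = 464.8 pm ≈ 465 pm.

465 pm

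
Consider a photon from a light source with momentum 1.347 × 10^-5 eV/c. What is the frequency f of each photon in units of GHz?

In SI units: p = 1.347 × 10^-5 eV/c = 7.1988 × 10^-33 kg·m/s.
Apply f = pc/h: f = 3.257 × 10^9 Hz.
Converting to GHz: f = 3.257 GHz ≈ 3.26 GHz.

3.26 GHz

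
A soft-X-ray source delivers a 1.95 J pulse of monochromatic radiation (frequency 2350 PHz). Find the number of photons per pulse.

1.25 × 10^15 photons

Per-photon energy: E = 1.557 × 10^-15 J (from frequency = 2350 PHz).
N = E_total / E_photon = 1.95 J / 1.557 × 10^-15 J = 1.25 × 10^15.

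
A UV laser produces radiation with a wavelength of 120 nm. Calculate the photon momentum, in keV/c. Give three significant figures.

First convert: λ = 120 nm = 1.2e-7 m.
The photon relation is p = h/λ, giving p = 5.522e-27 kg·m/s.
Converting to keV/c: p = 0.01033 keV/c ≈ 0.0103 keV/c.

0.0103 keV/c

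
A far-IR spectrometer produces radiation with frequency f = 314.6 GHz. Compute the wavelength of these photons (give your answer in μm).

953 μm

Take c = 2.99792458e8 m/s.
Convert to SI: f = 314.6 GHz = 3.146e11 Hz.
Since λ = c/f for a photon, λ = 9.529e-4 m.
Converting to μm: λ = 952.9 μm ≈ 953 μm.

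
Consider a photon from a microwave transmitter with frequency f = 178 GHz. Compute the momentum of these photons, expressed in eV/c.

Use h = 6.62607015·10^-34 J·s, c = 2.99792458·10^8 m/s, 1 eV = 1.602176634·10^-19 J.
In SI units: f = 178 GHz = 1.78·10^11 Hz.
Apply p = hf/c: p = 3.934·10^-31 kg·m/s.
Converting to eV/c: p = 7.361·10^-4 eV/c ≈ 7.36·10^-4 eV/c.

7.36·10^-4 eV/c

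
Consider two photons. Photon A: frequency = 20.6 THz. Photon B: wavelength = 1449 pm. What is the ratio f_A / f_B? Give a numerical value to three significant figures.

9.96e-5

f_A = 2.060e13 Hz (from frequency = 20.6 THz, via f given directly).
f_B = 2.069e17 Hz (from wavelength = 1449 pm, via f = c/λ).
Ratio = 2.060e13 / 2.069e17 = 9.96e-5.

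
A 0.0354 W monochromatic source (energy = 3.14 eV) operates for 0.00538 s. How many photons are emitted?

3.79 × 10^14 photons

Total energy: E_total = P·t = 0.0354 × 0.00538 = 1.905 × 10^-4 J.
Per-photon energy: E = 5.031 × 10^-19 J.
N = E_total / E_photon = 3.79 × 10^14.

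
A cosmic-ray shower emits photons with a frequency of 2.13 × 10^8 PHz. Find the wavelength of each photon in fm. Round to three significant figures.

1.41 fm

In SI units: f = 2.13 × 10^8 PHz = 2.13 × 10^23 Hz.
Since λ = c/f for a photon, λ = 1.407 × 10^-15 m.
Converting to fm: λ = 1.407 fm ≈ 1.41 fm.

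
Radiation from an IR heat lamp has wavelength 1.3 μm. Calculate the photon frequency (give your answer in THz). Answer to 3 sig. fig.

231 THz

Take c = 2.99792458 × 10^8 m/s.
In SI units: λ = 1.3 μm = 1.3 × 10^-6 m.
Apply f = c/λ: f = 2.306 × 10^14 Hz.
Converting to THz: f = 230.6 THz ≈ 231 THz.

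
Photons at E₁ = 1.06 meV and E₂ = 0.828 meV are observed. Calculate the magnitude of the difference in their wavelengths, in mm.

0.328 mm

Using λ = hc/E: λ₁ = 0.001170 m, λ₂ = 0.001497 m.
|Δλ| = |0.001170 − 0.001497| = 3.28·10^-4 m = 0.328 mm.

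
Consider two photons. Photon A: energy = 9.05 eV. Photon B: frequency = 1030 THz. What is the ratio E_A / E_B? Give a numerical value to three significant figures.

2.12

E_A = 1.450·10^-18 J (from energy = 9.05 eV, via E given directly).
E_B = 6.825·10^-19 J (from frequency = 1030 THz, via E = hf).
Ratio = 1.450·10^-18 / 6.825·10^-19 = 2.12.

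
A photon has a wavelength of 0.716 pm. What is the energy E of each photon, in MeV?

In SI units: λ = 0.716 pm = 7.16·10^-13 m.
For a photon E = hc/λ, so E = 2.774·10^-13 J.
Converting to MeV: E = 1.732 MeV ≈ 1.73 MeV.

1.73 MeV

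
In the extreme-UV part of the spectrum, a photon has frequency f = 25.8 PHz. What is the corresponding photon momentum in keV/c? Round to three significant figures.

0.107 keV/c

First convert: f = 25.8 PHz = 2.58e16 Hz.
Since p = hf/c for a photon, p = 5.702e-26 kg·m/s.
Converting to keV/c: p = 0.1067 keV/c ≈ 0.107 keV/c.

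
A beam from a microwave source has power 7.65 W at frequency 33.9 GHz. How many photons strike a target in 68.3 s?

2.33e25 photons

Total energy: E_total = P·t = 7.65 × 68.3 = 522.5 J.
Per-photon energy: E = 2.246e-23 J.
N = E_total / E_photon = 2.33e25.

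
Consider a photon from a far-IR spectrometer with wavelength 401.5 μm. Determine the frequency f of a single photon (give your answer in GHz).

Convert to SI: λ = 401.5 μm = 4.015 × 10^-4 m.
The photon relation is f = c/λ, giving f = 7.467 × 10^11 Hz.
Converting to GHz: f = 746.7 GHz ≈ 747 GHz.

747 GHz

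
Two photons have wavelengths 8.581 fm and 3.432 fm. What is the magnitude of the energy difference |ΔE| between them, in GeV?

Using E = hc/λ: E₁ = 2.3149 × 10^-11 J, E₂ = 5.7880 × 10^-11 J.
|ΔE| = |2.3149 × 10^-11 − 5.7880 × 10^-11| = 3.47 × 10^-11 J = 0.217 GeV.

0.217 GeV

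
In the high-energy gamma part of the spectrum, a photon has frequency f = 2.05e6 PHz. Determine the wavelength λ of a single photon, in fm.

146 fm

(c = 2.99792458e8 m/s.)
In SI units: f = 2.05e6 PHz = 2.05e21 Hz.
For a photon λ = c/f, so λ = 1.462e-13 m.
Converting to fm: λ = 146.2 fm ≈ 146 fm.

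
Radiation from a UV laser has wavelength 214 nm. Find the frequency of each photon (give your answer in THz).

1400 THz

Use c = 2.99792458e8 m/s.
First convert: λ = 214 nm = 2.14e-7 m.
The photon relation is f = c/λ, giving f = 1.401e15 Hz.
Converting to THz: f = 1401 THz ≈ 1400 THz.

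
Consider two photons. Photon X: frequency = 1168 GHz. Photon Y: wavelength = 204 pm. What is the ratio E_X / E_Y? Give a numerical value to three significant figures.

E_X = 7.739 × 10^-22 J (from frequency = 1168 GHz, via E = hf).
E_Y = 9.737 × 10^-16 J (from wavelength = 204 pm, via E = hc/λ).
Ratio = 7.739 × 10^-22 / 9.737 × 10^-16 = 7.95 × 10^-7.

7.95 × 10^-7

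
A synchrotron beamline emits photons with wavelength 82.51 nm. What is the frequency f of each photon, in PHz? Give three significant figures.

Take c = 2.99792458 × 10^8 m/s.
In SI units: λ = 82.51 nm = 8.251 × 10^-8 m.
The photon relation is f = c/λ, giving f = 3.633 × 10^15 Hz.
Converting to PHz: f = 3.633 PHz ≈ 3.63 PHz.

3.63 PHz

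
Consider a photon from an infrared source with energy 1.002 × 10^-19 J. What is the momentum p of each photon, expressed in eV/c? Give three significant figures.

0.625 eV/c

Use c = 2.99792458 × 10^8 m/s, 1 eV = 1.602176634 × 10^-19 J.
Since p = E/c for a photon, p = 3.342 × 10^-28 kg·m/s.
Converting to eV/c: p = 0.6254 eV/c ≈ 0.625 eV/c.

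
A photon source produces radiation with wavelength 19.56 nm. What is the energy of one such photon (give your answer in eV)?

63.4 eV

First convert: λ = 19.56 nm = 1.956e-8 m.
The photon relation is E = hc/λ, giving E = 1.016e-17 J.
Converting to eV: E = 63.39 eV ≈ 63.4 eV.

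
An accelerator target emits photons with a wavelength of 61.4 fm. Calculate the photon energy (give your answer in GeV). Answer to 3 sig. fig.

First convert: λ = 61.4 fm = 6.14 × 10^-14 m.
Since E = hc/λ for a photon, E = 3.235 × 10^-12 J.
Converting to GeV: E = 0.02019 GeV ≈ 0.0202 GeV.

0.0202 GeV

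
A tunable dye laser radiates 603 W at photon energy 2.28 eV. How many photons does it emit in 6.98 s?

Total energy: E_total = P·t = 603 × 6.98 = 4209 J.
Per-photon energy: E = 3.653·10^-19 J.
N = E_total / E_photon = 1.15·10^22.

1.15·10^22 photons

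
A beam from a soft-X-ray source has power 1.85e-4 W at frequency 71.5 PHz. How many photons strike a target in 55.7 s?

Total energy: E_total = P·t = 1.85e-4 × 55.7 = 0.01030 J.
Per-photon energy: E = 4.738e-17 J.
N = E_total / E_photon = 2.18e14.

2.18e14 photons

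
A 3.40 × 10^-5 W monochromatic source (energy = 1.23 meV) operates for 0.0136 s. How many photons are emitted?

2.35 × 10^15 photons

Total energy: E_total = P·t = 3.40 × 10^-5 × 0.0136 = 4.624 × 10^-7 J.
Per-photon energy: E = 1.971 × 10^-22 J.
N = E_total / E_photon = 2.35 × 10^15.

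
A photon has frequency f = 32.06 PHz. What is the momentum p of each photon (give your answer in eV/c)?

133 eV/c

Convert to SI: f = 32.06 PHz = 3.206e16 Hz.
Since p = hf/c for a photon, p = 7.086e-26 kg·m/s.
Converting to eV/c: p = 132.6 eV/c ≈ 133 eV/c.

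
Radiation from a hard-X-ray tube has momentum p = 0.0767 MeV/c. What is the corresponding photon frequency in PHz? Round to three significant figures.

Take h = 6.62607015e-34 J·s, c = 2.99792458e8 m/s, 1 eV = 1.602176634e-19 J.
Convert to SI: p = 0.0767 MeV/c = 4.0991e-23 kg·m/s.
Since f = pc/h for a photon, f = 1.855e19 Hz.
Converting to PHz: f = 18550 PHz ≈ 1.85e4 PHz.

1.85e4 PHz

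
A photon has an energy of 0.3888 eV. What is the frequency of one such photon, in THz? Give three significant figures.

First convert: E = 0.3888 eV = 6.2293e-20 J.
For a photon f = E/h, so f = 9.401e13 Hz.
Converting to THz: f = 94.01 THz ≈ 94.0 THz.

94.0 THz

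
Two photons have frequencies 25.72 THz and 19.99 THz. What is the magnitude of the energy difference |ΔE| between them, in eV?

0.0237 eV

Using E = hf: E₁ = 1.7042 × 10^-20 J, E₂ = 1.3246 × 10^-20 J.
|ΔE| = |1.7042 × 10^-20 − 1.3246 × 10^-20| = 3.80 × 10^-21 J = 0.0237 eV.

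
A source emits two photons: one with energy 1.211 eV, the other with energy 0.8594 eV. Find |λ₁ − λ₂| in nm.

Using λ = hc/E: λ₁ = 1.0238e-6 m, λ₂ = 1.4427e-6 m.
|Δλ| = |1.0238e-6 − 1.4427e-6| = 4.19e-7 m = 419 nm.

419 nm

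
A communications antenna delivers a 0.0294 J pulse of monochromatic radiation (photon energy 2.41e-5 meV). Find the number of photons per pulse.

7.61e24 photons

Per-photon energy: E = 3.861e-27 J (from energy = 2.41e-5 meV).
N = E_total / E_photon = 0.0294 J / 3.861e-27 J = 7.61e24.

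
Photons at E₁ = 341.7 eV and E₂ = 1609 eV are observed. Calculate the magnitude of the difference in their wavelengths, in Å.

28.6 Å

Using λ = hc/E: λ₁ = 3.6285e-9 m, λ₂ = 7.7057e-10 m.
|Δλ| = |3.6285e-9 − 7.7057e-10| = 2.86e-9 m = 28.6 Å.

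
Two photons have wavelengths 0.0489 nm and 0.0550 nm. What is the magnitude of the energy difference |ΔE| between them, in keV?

2.81 keV

Using E = hc/λ: E₁ = 4.062e-15 J, E₂ = 3.612e-15 J.
|ΔE| = |4.062e-15 − 3.612e-15| = 4.51e-16 J = 2.81 keV.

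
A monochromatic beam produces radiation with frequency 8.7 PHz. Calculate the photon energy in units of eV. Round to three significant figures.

36.0 eV

Convert to SI: f = 8.7 PHz = 8.7e15 Hz.
Apply E = hf: E = 5.765e-18 J.
Converting to eV: E = 35.98 eV ≈ 36.0 eV.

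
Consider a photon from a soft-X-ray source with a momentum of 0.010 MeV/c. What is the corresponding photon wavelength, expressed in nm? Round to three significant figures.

0.124 nm

Take h = 6.62607015·10^-34 J·s, c = 2.99792458·10^8 m/s, 1 eV = 1.602176634·10^-19 J.
Convert to SI: p = 0.010 MeV/c = 5.3443·10^-24 kg·m/s.
For a photon λ = h/p, so λ = 1.240·10^-10 m.
Converting to nm: λ = 0.1240 nm ≈ 0.124 nm.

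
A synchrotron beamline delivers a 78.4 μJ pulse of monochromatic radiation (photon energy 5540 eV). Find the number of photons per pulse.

Per-photon energy: E = 8.876·10^-16 J (from energy = 5540 eV).
N = E_total / E_photon = 7.84·10^-5 J / 8.876·10^-16 J = 8.83·10^10.

8.83·10^10 photons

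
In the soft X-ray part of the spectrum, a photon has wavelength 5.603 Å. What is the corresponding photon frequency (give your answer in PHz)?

535 PHz

First convert: λ = 5.603 Å = 5.603 × 10^-10 m.
The photon relation is f = c/λ, giving f = 5.351 × 10^17 Hz.
Converting to PHz: f = 535.1 PHz ≈ 535 PHz.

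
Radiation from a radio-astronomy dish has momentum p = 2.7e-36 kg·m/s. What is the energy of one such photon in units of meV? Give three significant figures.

5.05e-6 meV

Take c = 2.99792458e8 m/s, 1 eV = 1.602176634e-19 J.
The photon relation is E = pc, giving E = 8.094e-28 J.
Converting to meV: E = 5.052e-6 meV ≈ 5.05e-6 meV.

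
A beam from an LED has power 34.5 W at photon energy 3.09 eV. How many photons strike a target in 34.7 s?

2.42e21 photons

Total energy: E_total = P·t = 34.5 × 34.7 = 1197 J.
Per-photon energy: E = 4.951e-19 J.
N = E_total / E_photon = 2.42e21.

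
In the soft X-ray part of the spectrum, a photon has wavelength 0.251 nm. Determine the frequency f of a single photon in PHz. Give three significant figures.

(c = 2.99792458e8 m/s.)
Convert to SI: λ = 0.251 nm = 2.51e-10 m.
For a photon f = c/λ, so f = 1.194e18 Hz.
Converting to PHz: f = 1194 PHz ≈ 1190 PHz.

1190 PHz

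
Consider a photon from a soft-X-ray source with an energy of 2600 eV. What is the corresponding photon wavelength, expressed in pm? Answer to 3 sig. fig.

Use h = 6.62607015e-34 J·s, c = 2.99792458e8 m/s, 1 eV = 1.602176634e-19 J.
Convert to SI: E = 2600 eV = 4.1657e-16 J.
Apply λ = hc/E: λ = 4.769e-10 m.
Converting to pm: λ = 476.9 pm ≈ 477 pm.

477 pm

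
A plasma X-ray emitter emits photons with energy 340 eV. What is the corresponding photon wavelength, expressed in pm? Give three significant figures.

In SI units: E = 340 eV = 5.4474 × 10^-17 J.
Apply λ = hc/E: λ = 3.647 × 10^-9 m.
Converting to pm: λ = 3647 pm ≈ 3650 pm.

3650 pm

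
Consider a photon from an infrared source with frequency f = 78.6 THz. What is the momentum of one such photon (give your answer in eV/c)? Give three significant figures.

0.325 eV/c

Take h = 6.62607015e-34 J·s, c = 2.99792458e8 m/s, 1 eV = 1.602176634e-19 J.
First convert: f = 78.6 THz = 7.86e13 Hz.
For a photon p = hf/c, so p = 1.737e-28 kg·m/s.
Converting to eV/c: p = 0.3251 eV/c ≈ 0.325 eV/c.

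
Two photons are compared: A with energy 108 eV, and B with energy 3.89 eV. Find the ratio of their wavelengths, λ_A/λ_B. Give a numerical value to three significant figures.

λ_A = 1.148e-8 m (from energy = 108 eV, via λ = hc/E).
λ_B = 3.187e-7 m (from energy = 3.89 eV, via λ = hc/E).
Ratio = 1.148e-8 / 3.187e-7 = 0.0360.

0.0360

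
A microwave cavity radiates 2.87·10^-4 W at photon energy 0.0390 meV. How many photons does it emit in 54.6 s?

2.51·10^21 photons

Total energy: E_total = P·t = 2.87·10^-4 × 54.6 = 0.01567 J.
Per-photon energy: E = 6.248·10^-24 J.
N = E_total / E_photon = 2.51·10^21.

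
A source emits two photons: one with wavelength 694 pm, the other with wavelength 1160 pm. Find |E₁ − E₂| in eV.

718 eV

Using E = hc/λ: E₁ = 2.862·10^-16 J, E₂ = 1.712·10^-16 J.
|ΔE| = |2.862·10^-16 − 1.712·10^-16| = 1.15·10^-16 J = 718 eV.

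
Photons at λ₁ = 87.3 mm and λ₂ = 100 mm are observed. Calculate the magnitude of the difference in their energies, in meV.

Using E = hc/λ: E₁ = 2.275·10^-24 J, E₂ = 1.986·10^-24 J.
|ΔE| = |2.275·10^-24 − 1.986·10^-24| = 2.89·10^-25 J = 1.80·10^-3 meV.

1.80·10^-3 meV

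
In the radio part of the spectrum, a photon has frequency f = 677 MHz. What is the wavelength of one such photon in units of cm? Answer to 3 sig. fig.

First convert: f = 677 MHz = 6.77 × 10^8 Hz.
The photon relation is λ = c/f, giving λ = 0.4428 m.
Converting to cm: λ = 44.28 cm ≈ 44.3 cm.

44.3 cm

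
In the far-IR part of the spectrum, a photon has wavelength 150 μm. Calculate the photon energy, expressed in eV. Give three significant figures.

Convert to SI: λ = 150 μm = 1.5e-4 m.
The photon relation is E = hc/λ, giving E = 1.324e-21 J.
Converting to eV: E = 0.008266 eV ≈ 8.27e-3 eV.

8.27e-3 eV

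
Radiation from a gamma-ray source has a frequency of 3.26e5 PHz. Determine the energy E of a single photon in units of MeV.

1.35 MeV

Convert to SI: f = 3.26e5 PHz = 3.26e20 Hz.
The photon relation is E = hf, giving E = 2.160e-13 J.
Converting to MeV: E = 1.348 MeV ≈ 1.35 MeV.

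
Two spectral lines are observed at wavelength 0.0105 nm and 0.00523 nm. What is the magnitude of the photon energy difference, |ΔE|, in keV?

119 keV

Using E = hc/λ: E₁ = 1.892 × 10^-14 J, E₂ = 3.798 × 10^-14 J.
|ΔE| = |1.892 × 10^-14 − 3.798 × 10^-14| = 1.91 × 10^-14 J = 119 keV.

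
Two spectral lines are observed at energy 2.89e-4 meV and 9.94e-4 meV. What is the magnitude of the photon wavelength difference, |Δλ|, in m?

3.04 m

Using λ = hc/E: λ₁ = 4.290 m, λ₂ = 1.247 m.
|Δλ| = |4.290 − 1.247| = 3.04 m.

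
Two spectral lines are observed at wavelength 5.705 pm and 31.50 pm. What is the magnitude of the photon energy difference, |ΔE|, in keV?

Using E = hc/λ: E₁ = 3.4819e-14 J, E₂ = 6.3062e-15 J.
|ΔE| = |3.4819e-14 − 6.3062e-15| = 2.85e-14 J = 178 keV.

178 keV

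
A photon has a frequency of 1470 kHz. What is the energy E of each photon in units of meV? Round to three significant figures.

6.08 × 10^-6 meV

Use h = 6.62607015 × 10^-34 J·s, 1 eV = 1.602176634 × 10^-19 J.
Convert to SI: f = 1470 kHz = 1.47 × 10^6 Hz.
Since E = hf for a photon, E = 9.740 × 10^-28 J.
Converting to meV: E = 6.079 × 10^-6 meV ≈ 6.08 × 10^-6 meV.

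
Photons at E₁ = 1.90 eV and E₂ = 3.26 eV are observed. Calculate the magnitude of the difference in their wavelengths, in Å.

2720 Å

Using λ = hc/E: λ₁ = 6.525 × 10^-7 m, λ₂ = 3.803 × 10^-7 m.
|Δλ| = |6.525 × 10^-7 − 3.803 × 10^-7| = 2.72 × 10^-7 m = 2720 Å.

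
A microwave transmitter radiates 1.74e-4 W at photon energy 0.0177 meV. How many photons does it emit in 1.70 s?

1.04e20 photons

Total energy: E_total = P·t = 1.74e-4 × 1.70 = 2.958e-4 J.
Per-photon energy: E = 2.836e-24 J.
N = E_total / E_photon = 1.04e20.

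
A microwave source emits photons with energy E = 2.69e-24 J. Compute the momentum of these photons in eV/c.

For a photon p = E/c, so p = 8.973e-33 kg·m/s.
Converting to eV/c: p = 1.679e-5 eV/c ≈ 1.68e-5 eV/c.

1.68e-5 eV/c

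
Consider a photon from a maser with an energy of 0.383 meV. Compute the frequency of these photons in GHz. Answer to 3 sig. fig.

Take h = 6.62607015e-34 J·s, 1 eV = 1.602176634e-19 J.
First convert: E = 0.383 meV = 6.1363e-23 J.
Since f = E/h for a photon, f = 9.261e10 Hz.
Converting to GHz: f = 92.61 GHz ≈ 92.6 GHz.

92.6 GHz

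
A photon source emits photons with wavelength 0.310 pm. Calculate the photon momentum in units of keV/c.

Take h = 6.62607015e-34 J·s, c = 2.99792458e8 m/s, 1 eV = 1.602176634e-19 J.
First convert: λ = 0.310 pm = 3.10e-13 m.
Apply p = h/λ: p = 2.137e-21 kg·m/s.
Converting to keV/c: p = 3999 keV/c ≈ 4000 keV/c.

4000 keV/c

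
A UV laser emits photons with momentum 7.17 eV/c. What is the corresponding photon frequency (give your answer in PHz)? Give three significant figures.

1.73 PHz

First convert: p = 7.17 eV/c = 3.8319e-27 kg·m/s.
Since f = pc/h for a photon, f = 1.734e15 Hz.
Converting to PHz: f = 1.734 PHz ≈ 1.73 PHz.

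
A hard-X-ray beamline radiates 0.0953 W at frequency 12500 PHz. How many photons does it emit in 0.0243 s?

2.80 × 10^11 photons

Total energy: E_total = P·t = 0.0953 × 0.0243 = 0.002316 J.
Per-photon energy: E = 8.283 × 10^-15 J.
N = E_total / E_photon = 2.80 × 10^11.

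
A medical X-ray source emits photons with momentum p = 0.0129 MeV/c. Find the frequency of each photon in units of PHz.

In SI units: p = 0.0129 MeV/c = 6.8941e-24 kg·m/s.
Since f = pc/h for a photon, f = 3.119e18 Hz.
Converting to PHz: f = 3119 PHz ≈ 3120 PHz.

3120 PHz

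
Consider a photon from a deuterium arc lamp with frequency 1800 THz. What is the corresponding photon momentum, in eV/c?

7.44 eV/c

Convert to SI: f = 1800 THz = 1.80e15 Hz.
Apply p = hf/c: p = 3.978e-27 kg·m/s.
Converting to eV/c: p = 7.444 eV/c ≈ 7.44 eV/c.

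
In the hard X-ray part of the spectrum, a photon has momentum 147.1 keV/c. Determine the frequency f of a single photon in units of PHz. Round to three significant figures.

Use h = 6.62607015·10^-34 J·s, c = 2.99792458·10^8 m/s, 1 eV = 1.602176634·10^-19 J.
In SI units: p = 147.1 keV/c = 7.8614·10^-23 kg·m/s.
Apply f = pc/h: f = 3.557·10^19 Hz.
Converting to PHz: f = 35570 PHz ≈ 3.56·10^4 PHz.

3.56·10^4 PHz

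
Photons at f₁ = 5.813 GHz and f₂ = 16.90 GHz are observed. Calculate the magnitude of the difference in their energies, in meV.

0.0459 meV

Using E = hf: E₁ = 3.8517e-24 J, E₂ = 1.1198e-23 J.
|ΔE| = |3.8517e-24 − 1.1198e-23| = 7.35e-24 J = 0.0459 meV.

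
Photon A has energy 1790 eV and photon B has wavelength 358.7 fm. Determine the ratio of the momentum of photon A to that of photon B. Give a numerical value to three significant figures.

p_A = 9.566·10^-25 kg·m/s (from energy = 1790 eV, via p = E/c).
p_B = 1.847·10^-21 kg·m/s (from wavelength = 358.7 fm, via p = h/λ).
Ratio = 9.566·10^-25 / 1.847·10^-21 = 5.18·10^-4.

5.18·10^-4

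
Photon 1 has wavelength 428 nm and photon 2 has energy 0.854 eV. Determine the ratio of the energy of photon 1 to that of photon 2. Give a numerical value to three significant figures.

E_1 = 4.641e-19 J (from wavelength = 428 nm, via E = hc/λ).
E_2 = 1.368e-19 J (from energy = 0.854 eV, via E given directly).
Ratio = 4.641e-19 / 1.368e-19 = 3.39.

3.39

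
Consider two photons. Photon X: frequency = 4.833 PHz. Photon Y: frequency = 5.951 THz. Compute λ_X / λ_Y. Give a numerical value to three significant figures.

λ_X = 6.203 × 10^-8 m (from frequency = 4.833 PHz, via λ = c/f).
λ_Y = 5.038 × 10^-5 m (from frequency = 5.951 THz, via λ = c/f).
Ratio = 6.203 × 10^-8 / 5.038 × 10^-5 = 1.23 × 10^-3.

1.23 × 10^-3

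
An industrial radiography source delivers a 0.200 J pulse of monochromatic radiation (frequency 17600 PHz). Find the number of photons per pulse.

1.71 × 10^13 photons

Per-photon energy: E = 1.166 × 10^-14 J (from frequency = 17600 PHz).
N = E_total / E_photon = 0.200 J / 1.166 × 10^-14 J = 1.71 × 10^13.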